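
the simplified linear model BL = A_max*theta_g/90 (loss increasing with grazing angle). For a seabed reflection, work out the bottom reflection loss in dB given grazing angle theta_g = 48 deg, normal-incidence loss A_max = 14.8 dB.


BL = A_max * theta_g / 90 = 14.8 * 48 / 90 = 7.89

7.89 dB


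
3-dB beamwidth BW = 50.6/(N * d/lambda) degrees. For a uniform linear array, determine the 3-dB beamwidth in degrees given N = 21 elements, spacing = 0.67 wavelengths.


BW = 50.6 / (21 * 0.67) = 50.6 / 14.07 = 3.6

3.6 deg


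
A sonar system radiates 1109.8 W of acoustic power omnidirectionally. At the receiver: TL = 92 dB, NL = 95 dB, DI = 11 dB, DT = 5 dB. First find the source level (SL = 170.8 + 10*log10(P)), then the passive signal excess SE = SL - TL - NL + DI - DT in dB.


Step 1: SL = 170.8 + 10*log10(1109.8) = 201.25 dB
Step 2: SE = SL - TL - NL + DI - DT = 201.25 - 92 - 95 + 11 - 5 = 20.25

20.25 dB


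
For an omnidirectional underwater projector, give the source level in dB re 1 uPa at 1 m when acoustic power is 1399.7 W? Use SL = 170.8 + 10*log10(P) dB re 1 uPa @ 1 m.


202.26 dB


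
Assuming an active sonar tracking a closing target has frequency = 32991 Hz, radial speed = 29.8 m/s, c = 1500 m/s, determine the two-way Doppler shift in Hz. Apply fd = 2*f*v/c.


fd = 2*f*v/c = 2 * 32991 * 29.8 / 1500 = 1310.84

1310.84 Hz


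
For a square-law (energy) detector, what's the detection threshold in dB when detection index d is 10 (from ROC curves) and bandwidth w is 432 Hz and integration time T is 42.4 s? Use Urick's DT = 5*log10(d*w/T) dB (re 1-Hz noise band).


DT = 5*log10(d*w/T) = 5*log10(10 * 432 / 42.4) = 5*log10(101.89) = 10.04

10.04 dB


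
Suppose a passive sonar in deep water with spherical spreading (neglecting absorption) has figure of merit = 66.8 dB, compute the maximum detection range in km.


At max range FOM = TL, so 20*log10(R) = 66.8
R = 10^(66.8/20) = 2187.76 m = 2.19 km

2.19 km


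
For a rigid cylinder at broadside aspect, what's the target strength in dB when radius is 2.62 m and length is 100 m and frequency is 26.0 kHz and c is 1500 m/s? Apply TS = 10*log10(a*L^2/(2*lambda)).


lambda = 1500/26000 = 0.05769 m
TS = 10*log10(2.62*100^2/(2*0.05769)) = 53.56

53.56 dB


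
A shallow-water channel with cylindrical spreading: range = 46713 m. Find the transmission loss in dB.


TL = 10*log10(46713) = 46.69

46.69 dB


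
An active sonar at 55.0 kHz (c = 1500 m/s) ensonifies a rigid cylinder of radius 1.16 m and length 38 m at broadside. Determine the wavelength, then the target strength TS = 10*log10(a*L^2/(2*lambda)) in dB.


Step 1: lambda = c/f = 1500/55000 = 0.02727 m
Step 2: TS = 10*log10(a*L^2/(2*lambda)) = 10*log10(1.16*38^2/(2*0.02727)) = 44.87

44.87 dB


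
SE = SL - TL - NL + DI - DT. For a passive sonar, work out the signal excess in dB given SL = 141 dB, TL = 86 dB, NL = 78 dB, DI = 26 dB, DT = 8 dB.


-5 dB


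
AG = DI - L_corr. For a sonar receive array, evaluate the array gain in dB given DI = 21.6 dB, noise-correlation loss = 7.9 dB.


AG = DI - L_corr = 21.6 - 7.9 = 13.7

13.7 dB


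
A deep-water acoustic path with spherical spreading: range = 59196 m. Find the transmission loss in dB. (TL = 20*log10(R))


TL = 20*log10(59196) = 95.45

95.45 dB


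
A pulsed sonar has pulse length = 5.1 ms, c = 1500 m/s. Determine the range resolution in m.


dR = c*tau/2 = 1500 * 5.1e-3 / 2 = 3.825

3.825 m


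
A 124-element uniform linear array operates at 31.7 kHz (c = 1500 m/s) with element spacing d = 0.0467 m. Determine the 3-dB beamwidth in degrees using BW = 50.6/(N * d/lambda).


0.41 deg


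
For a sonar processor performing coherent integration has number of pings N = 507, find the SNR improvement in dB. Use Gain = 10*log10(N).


Gain = 10*log10(507) = 27.05

27.05 dB


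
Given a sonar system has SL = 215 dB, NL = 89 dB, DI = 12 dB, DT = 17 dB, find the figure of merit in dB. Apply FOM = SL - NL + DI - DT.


FOM = SL - NL + DI - DT = 215 - 89 + 12 - 17 = 121

121 dB


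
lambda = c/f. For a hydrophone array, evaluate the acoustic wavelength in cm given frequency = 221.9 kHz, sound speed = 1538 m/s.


0.69 cm


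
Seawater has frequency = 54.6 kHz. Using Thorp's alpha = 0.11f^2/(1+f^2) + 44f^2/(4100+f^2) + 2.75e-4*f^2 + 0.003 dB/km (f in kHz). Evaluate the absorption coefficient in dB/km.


f^2 = 2981.16
alpha = 0.11*2981.16/(1+2981.16) + 44*2981.16/(4100+2981.16) + 2.75e-4*2981.16 + 0.003 = 19.457

19.457 dB/km


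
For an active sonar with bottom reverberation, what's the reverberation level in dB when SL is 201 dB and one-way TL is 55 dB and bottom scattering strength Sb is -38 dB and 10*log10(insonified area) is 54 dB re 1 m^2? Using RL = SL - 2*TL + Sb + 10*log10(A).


RL = SL - 2*TL + Sb + 10*log10(A) = 201 - 2*55 + (-38) + 54 = 107

107 dB


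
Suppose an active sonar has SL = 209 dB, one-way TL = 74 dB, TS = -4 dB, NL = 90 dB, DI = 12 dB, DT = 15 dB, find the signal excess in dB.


-36 dB


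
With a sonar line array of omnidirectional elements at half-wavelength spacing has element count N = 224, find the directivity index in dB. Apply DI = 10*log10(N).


23.5 dB


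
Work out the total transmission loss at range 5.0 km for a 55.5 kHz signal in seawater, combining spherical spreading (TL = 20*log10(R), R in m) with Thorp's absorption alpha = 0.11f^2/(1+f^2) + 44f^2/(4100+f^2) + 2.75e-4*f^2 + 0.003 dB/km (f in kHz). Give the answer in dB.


Step 1 (Thorp): alpha = 0.11*3080.25/(1+3080.25) + 44*3080.25/(4100+3080.25) + 2.75e-4*3080.25 + 0.003 = 19.8356 dB/km
Step 2: TL_spread = 20*log10(5000) = 73.98 dB
Step 3: TL_abs = alpha*R = 19.8356 * 5.0 = 99.18 dB
Step 4: TL_total = 73.98 + 99.18 = 173.16

173.16 dB


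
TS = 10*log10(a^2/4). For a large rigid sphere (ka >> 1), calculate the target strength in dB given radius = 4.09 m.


6.21 dB


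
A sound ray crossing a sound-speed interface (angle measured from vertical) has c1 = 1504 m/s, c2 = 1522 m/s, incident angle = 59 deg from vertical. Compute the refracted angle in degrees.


sin(theta2) = (c2/c1)*sin(theta1) = (1522/1504)*sin(59 deg) = 0.86743
theta2 = arcsin(0.86743) = 60.16

60.16 deg


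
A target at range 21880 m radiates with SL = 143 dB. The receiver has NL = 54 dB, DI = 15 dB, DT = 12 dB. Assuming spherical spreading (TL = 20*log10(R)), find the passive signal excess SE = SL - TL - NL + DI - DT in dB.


5.2 dB


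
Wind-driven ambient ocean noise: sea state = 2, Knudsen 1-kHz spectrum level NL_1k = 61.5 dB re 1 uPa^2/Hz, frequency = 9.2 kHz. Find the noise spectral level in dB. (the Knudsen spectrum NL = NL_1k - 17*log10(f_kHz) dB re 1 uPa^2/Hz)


45.12 dB


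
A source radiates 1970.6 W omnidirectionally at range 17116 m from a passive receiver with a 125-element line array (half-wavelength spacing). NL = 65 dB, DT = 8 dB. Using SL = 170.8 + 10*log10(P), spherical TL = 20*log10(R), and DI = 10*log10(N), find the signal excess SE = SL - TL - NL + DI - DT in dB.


Step 1: SL = 170.8 + 10*log10(1970.6) = 203.75 dB
Step 2: TL = 20*log10(17116) = 84.67 dB
Step 3: DI = 10*log10(125) = 20.97 dB
Step 4: SE = SL - TL - NL + DI - DT = 203.75 - 84.67 - 65 + 20.97 - 8 = 67.05

67.05 dB


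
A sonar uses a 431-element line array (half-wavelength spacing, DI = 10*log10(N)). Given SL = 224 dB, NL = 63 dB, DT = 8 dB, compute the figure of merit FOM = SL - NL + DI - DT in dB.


179.34 dB


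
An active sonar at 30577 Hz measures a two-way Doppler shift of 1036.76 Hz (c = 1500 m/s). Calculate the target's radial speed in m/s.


25.43 m/s


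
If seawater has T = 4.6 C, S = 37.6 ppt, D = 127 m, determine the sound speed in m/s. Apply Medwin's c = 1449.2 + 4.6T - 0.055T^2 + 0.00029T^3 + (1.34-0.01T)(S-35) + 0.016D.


c = 1449.2 + 4.6*4.6 - 0.055*4.6^2 + 0.00029*4.6^3 + (1.34 - 0.01*4.6)*(37.6 - 35) + 0.016*127 = 1474.62

1474.62 m/s


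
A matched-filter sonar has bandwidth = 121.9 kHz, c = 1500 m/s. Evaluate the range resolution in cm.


dR = c/(2*BW) = 1500 / (2 * 121.9e3) = 0.0062 m = 0.62 cm

0.62 cm


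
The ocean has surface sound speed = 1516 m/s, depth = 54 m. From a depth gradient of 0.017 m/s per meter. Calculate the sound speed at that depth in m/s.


c = 1516 + 0.017 * 54 = 1516.918

1516.918 m/s


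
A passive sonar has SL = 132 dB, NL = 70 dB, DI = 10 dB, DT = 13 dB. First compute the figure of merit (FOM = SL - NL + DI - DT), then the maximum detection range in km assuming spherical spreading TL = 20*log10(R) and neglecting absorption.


Step 1: FOM = SL - NL + DI - DT = 132 - 70 + 10 - 13 = 59 dB
Step 2: at max range FOM = TL = 20*log10(R), so R = 10^(59/20) = 891.25 m = 0.89 km

0.89 km


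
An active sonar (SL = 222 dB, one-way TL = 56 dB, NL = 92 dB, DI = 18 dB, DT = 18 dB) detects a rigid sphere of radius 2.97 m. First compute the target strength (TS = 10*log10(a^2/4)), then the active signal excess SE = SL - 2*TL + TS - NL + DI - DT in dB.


Step 1: TS = 10*log10(2.97^2/4) = 3.43 dB
Step 2: SE = SL - 2*TL + TS - NL + DI - DT = 222 - 2*56 + (3.43) - 92 + 18 - 18 = 21.43

21.43 dB


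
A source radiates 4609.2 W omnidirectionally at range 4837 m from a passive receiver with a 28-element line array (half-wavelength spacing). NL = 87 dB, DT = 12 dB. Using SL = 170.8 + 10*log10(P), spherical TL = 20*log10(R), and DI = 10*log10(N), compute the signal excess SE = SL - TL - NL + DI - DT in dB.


Step 1: SL = 170.8 + 10*log10(4609.2) = 207.44 dB
Step 2: TL = 20*log10(4837) = 73.69 dB
Step 3: DI = 10*log10(28) = 14.47 dB
Step 4: SE = SL - TL - NL + DI - DT = 207.44 - 73.69 - 87 + 14.47 - 12 = 49.22

49.22 dB


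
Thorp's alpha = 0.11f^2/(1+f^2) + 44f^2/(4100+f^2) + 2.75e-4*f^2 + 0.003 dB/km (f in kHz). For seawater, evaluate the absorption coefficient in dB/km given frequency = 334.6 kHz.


f^2 = 111957.16
alpha = 0.11*111957.16/(1+111957.16) + 44*111957.16/(4100+111957.16) + 2.75e-4*111957.16 + 0.003 = 73.347

73.347 dB/km


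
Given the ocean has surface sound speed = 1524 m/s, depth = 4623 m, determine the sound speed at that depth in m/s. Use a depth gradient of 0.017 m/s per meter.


1602.591 m/s


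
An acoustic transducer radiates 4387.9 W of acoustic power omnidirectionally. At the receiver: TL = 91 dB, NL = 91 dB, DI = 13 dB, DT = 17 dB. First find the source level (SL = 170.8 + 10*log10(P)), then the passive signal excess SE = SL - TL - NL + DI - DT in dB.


Step 1: SL = 170.8 + 10*log10(4387.9) = 207.22 dB
Step 2: SE = SL - TL - NL + DI - DT = 207.22 - 91 - 91 + 13 - 17 = 21.22

21.22 dB


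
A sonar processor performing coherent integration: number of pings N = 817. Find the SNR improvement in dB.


Gain = 10*log10(817) = 29.12

29.12 dB


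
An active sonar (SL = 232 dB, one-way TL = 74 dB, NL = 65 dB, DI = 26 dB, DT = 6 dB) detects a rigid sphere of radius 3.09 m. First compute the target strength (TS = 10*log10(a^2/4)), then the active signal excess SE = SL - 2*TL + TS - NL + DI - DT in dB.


Step 1: TS = 10*log10(3.09^2/4) = 3.78 dB
Step 2: SE = SL - 2*TL + TS - NL + DI - DT = 232 - 2*74 + (3.78) - 65 + 26 - 6 = 42.78

42.78 dB


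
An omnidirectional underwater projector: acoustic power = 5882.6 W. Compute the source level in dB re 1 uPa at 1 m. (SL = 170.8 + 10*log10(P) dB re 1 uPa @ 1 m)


208.5 dB


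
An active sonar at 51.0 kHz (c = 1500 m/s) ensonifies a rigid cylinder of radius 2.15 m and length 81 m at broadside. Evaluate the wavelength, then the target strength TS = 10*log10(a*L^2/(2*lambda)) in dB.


Step 1: lambda = c/f = 1500/51000 = 0.02941 m
Step 2: TS = 10*log10(a*L^2/(2*lambda)) = 10*log10(2.15*81^2/(2*0.02941)) = 53.8

53.8 dB


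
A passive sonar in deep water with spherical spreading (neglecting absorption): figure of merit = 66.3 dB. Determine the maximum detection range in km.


2.07 km


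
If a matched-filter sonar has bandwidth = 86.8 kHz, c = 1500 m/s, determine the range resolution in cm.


dR = c/(2*BW) = 1500 / (2 * 86.8e3) = 0.0086 m = 0.86 cm

0.86 cm


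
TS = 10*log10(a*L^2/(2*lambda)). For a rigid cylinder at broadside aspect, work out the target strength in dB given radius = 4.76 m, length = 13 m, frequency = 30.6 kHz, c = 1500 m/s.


39.14 dB


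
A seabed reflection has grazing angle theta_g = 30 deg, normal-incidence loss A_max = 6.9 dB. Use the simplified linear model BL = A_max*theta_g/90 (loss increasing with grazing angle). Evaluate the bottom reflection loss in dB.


BL = A_max * theta_g / 90 = 6.9 * 30 / 90 = 2.3

2.3 dB


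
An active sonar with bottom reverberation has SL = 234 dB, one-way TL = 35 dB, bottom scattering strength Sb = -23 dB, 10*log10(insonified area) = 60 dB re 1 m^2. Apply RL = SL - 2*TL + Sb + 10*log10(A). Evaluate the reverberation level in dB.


RL = SL - 2*TL + Sb + 10*log10(A) = 234 - 2*35 + (-23) + 60 = 201

201 dB


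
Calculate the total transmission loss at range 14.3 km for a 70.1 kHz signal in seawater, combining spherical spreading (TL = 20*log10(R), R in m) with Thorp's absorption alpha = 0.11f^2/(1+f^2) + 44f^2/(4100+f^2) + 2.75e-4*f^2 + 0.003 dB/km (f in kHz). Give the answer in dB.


Step 1 (Thorp): alpha = 0.11*4914.01/(1+4914.01) + 44*4914.01/(4100+4914.01) + 2.75e-4*4914.01 + 0.003 = 25.451 dB/km
Step 2: TL_spread = 20*log10(14300) = 83.11 dB
Step 3: TL_abs = alpha*R = 25.451 * 14.3 = 363.95 dB
Step 4: TL_total = 83.11 + 363.95 = 447.06

447.06 dB


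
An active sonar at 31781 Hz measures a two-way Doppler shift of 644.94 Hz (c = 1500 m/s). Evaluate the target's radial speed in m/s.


From fd = 2*f*v/c, v = c*fd/(2*f) = 1500 * 644.94 / (2*31781) = 15.22

15.22 m/s


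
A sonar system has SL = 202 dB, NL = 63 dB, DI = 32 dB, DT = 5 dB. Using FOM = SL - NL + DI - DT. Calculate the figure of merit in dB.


FOM = SL - NL + DI - DT = 202 - 63 + 32 - 5 = 166

166 dB


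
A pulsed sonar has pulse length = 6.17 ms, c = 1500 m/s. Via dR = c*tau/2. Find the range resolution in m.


dR = c*tau/2 = 1500 * 6.17e-3 / 2 = 4.6275

4.6275 m


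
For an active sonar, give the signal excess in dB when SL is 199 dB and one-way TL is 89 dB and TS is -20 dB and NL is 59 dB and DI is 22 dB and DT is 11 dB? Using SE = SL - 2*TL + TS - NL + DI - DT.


-47 dB


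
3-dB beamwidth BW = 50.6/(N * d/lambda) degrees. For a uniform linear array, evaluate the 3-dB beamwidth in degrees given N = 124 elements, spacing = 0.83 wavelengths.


BW = 50.6 / (124 * 0.83) = 50.6 / 102.92 = 0.49

0.49 deg


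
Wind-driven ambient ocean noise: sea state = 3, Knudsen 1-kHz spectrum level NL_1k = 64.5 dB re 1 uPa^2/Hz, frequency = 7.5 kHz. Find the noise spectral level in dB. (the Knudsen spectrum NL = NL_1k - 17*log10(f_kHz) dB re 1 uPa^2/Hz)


NL = NL_1k - 17*log10(f_kHz) = 64.5 - 17*log10(7.5) = 64.5 - (14.88) = 49.62

49.62 dB


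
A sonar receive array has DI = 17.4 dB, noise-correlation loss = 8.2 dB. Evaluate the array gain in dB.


AG = DI - L_corr = 17.4 - 8.2 = 9.2

9.2 dB


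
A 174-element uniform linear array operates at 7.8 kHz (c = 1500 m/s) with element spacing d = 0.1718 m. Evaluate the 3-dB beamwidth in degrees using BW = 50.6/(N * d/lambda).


Step 1: lambda = 1500/7800 = 0.19231 m
Step 2: d/lambda = 0.1718/0.19231 = 0.8933
Step 3: BW = 50.6/(N * d/lambda) = 50.6/(174 * 0.8933) = 0.33

0.33 deg


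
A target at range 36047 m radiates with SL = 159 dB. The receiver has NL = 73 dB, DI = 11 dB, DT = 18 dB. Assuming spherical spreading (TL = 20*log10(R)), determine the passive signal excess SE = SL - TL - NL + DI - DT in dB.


-12.14 dB


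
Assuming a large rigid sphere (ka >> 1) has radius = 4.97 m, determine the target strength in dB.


TS = 10*log10(4.97^2 / 4) = 10*log10(6.175225) = 7.91

7.91 dB


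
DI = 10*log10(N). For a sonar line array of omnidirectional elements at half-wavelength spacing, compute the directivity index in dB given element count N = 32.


DI = 10*log10(32) = 15.05

15.05 dB


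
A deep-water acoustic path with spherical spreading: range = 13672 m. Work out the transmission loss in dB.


TL = 20*log10(13672) = 82.72

82.72 dB


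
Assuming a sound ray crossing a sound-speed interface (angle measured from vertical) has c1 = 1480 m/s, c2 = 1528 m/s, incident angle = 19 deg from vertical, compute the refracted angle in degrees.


19.64 deg


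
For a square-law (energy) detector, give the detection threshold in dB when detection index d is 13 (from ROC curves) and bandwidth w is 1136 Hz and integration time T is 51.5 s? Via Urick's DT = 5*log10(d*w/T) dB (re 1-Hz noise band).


12.29 dB


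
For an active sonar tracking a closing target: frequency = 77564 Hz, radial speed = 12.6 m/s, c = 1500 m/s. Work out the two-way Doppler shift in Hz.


fd = 2*f*v/c = 2 * 77564 * 12.6 / 1500 = 1303.08

1303.08 Hz


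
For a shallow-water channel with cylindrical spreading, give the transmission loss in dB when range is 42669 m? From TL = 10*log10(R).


TL = 10*log10(42669) = 46.3

46.3 dB


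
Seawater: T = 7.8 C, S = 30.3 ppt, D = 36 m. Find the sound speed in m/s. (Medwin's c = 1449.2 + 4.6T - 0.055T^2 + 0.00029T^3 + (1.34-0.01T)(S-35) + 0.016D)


1476.52 m/s


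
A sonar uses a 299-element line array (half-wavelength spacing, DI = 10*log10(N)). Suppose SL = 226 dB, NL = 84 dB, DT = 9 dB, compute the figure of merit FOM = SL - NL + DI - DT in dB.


Step 1: DI = 10*log10(299) = 24.76 dB
Step 2: FOM = SL - NL + DI - DT = 226 - 84 + 24.76 - 9 = 157.76

157.76 dB


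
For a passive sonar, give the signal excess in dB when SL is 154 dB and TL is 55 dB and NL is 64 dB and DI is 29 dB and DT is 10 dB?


SE = SL - TL - NL + DI - DT = 154 - 55 - 64 + 29 - 10 = 54

54 dB


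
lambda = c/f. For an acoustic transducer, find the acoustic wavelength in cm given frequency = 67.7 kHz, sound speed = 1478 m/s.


lambda = c/f = 1478 / 67700 = 0.0218 m = 2.18 cm

2.18 cm


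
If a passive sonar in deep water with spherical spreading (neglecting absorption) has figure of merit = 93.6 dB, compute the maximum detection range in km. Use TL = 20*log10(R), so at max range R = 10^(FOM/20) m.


47.86 km


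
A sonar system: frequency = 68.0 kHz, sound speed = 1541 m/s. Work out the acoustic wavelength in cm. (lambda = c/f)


2.27 cm


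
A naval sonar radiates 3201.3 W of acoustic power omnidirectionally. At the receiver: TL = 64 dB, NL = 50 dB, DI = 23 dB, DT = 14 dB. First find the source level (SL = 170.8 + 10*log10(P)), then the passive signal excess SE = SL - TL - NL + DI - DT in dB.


Step 1: SL = 170.8 + 10*log10(3201.3) = 205.85 dB
Step 2: SE = SL - TL - NL + DI - DT = 205.85 - 64 - 50 + 23 - 14 = 100.85

100.85 dB


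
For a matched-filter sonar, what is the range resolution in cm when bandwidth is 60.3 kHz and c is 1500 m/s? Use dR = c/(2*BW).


1.24 cm


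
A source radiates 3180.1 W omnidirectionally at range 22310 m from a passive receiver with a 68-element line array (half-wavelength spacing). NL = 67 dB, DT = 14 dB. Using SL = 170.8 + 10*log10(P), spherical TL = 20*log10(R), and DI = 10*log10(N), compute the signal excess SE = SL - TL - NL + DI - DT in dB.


Step 1: SL = 170.8 + 10*log10(3180.1) = 205.82 dB
Step 2: TL = 20*log10(22310) = 86.97 dB
Step 3: DI = 10*log10(68) = 18.33 dB
Step 4: SE = SL - TL - NL + DI - DT = 205.82 - 86.97 - 67 + 18.33 - 14 = 56.18

56.18 dB


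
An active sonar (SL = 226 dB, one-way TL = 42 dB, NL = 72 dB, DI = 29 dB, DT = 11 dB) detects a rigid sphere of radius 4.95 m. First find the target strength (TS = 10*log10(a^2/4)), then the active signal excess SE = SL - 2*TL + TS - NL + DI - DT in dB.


Step 1: TS = 10*log10(4.95^2/4) = 7.87 dB
Step 2: SE = SL - 2*TL + TS - NL + DI - DT = 226 - 2*42 + (7.87) - 72 + 29 - 11 = 95.87

95.87 dB


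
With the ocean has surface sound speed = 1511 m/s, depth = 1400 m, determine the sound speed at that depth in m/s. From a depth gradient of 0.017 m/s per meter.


c = 1511 + 0.017 * 1400 = 1534.8

1534.8 m/s


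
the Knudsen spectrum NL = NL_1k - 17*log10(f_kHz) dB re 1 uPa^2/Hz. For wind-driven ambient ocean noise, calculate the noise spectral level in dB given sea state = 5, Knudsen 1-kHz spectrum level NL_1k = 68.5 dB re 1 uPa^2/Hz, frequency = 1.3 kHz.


NL = NL_1k - 17*log10(f_kHz) = 68.5 - 17*log10(1.3) = 68.5 - (1.94) = 66.56

66.56 dB


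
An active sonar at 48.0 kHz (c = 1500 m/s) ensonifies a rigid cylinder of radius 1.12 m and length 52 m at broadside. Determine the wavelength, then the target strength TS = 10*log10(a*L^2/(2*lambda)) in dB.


Step 1: lambda = c/f = 1500/48000 = 0.03125 m
Step 2: TS = 10*log10(a*L^2/(2*lambda)) = 10*log10(1.12*52^2/(2*0.03125)) = 46.85

46.85 dB


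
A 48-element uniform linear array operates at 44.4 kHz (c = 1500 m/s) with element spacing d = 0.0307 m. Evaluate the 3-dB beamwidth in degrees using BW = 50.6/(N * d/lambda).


Step 1: lambda = 1500/44400 = 0.03378 m
Step 2: d/lambda = 0.0307/0.03378 = 0.9088
Step 3: BW = 50.6/(N * d/lambda) = 50.6/(48 * 0.9088) = 1.16

1.16 deg


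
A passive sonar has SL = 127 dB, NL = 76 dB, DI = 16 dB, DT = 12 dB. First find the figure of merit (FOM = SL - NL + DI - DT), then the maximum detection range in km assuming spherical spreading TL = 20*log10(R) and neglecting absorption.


Step 1: FOM = SL - NL + DI - DT = 127 - 76 + 16 - 12 = 55 dB
Step 2: at max range FOM = TL = 20*log10(R), so R = 10^(55/20) = 562.34 m = 0.56 km

0.56 km


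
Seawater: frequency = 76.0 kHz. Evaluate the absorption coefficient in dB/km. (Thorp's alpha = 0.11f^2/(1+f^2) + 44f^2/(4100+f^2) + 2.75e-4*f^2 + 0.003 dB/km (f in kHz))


27.435 dB/km


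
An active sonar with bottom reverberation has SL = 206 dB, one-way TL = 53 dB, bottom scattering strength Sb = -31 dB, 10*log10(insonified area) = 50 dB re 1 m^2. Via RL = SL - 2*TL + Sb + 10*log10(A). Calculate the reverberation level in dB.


RL = SL - 2*TL + Sb + 10*log10(A) = 206 - 2*53 + (-31) + 50 = 119

119 dB


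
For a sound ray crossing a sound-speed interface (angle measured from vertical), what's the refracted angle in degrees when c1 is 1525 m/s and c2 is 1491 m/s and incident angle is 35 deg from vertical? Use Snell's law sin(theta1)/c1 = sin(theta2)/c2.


sin(theta2) = (c2/c1)*sin(theta1) = (1491/1525)*sin(35 deg) = 0.56079
theta2 = arcsin(0.56079) = 34.11

34.11 deg


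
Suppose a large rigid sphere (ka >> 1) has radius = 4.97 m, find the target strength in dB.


TS = 10*log10(4.97^2 / 4) = 10*log10(6.175225) = 7.91

7.91 dB


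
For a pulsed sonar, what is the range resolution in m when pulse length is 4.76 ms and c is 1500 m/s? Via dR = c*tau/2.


3.57 m


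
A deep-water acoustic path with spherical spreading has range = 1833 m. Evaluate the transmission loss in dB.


TL = 20*log10(1833) = 65.26

65.26 dB


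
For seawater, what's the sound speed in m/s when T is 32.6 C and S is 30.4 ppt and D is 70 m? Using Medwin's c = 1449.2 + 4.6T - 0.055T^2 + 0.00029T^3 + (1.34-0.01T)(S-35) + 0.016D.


c = 1449.2 + 4.6*32.6 - 0.055*32.6^2 + 0.00029*32.6^3 + (1.34 - 0.01*32.6)*(30.4 - 35) + 0.016*70 = 1547.21

1547.21 m/s


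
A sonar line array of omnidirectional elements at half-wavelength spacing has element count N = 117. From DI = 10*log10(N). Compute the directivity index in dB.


20.68 dB


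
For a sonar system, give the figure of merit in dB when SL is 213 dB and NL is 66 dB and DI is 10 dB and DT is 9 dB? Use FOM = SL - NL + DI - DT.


FOM = SL - NL + DI - DT = 213 - 66 + 10 - 9 = 148

148 dB


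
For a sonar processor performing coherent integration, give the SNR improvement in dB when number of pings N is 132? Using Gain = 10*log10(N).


21.21 dB


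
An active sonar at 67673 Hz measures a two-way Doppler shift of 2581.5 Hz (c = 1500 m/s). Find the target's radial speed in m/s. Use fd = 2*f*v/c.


From fd = 2*f*v/c, v = c*fd/(2*f) = 1500 * 2581.5 / (2*67673) = 28.61

28.61 m/s


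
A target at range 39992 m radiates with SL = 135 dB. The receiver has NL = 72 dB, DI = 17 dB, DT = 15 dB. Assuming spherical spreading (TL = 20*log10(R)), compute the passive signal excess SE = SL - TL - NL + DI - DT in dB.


-27.04 dB


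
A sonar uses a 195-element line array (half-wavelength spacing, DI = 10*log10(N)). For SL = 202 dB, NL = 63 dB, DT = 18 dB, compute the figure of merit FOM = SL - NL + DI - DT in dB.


Step 1: DI = 10*log10(195) = 22.9 dB
Step 2: FOM = SL - NL + DI - DT = 202 - 63 + 22.9 - 18 = 143.9

143.9 dB


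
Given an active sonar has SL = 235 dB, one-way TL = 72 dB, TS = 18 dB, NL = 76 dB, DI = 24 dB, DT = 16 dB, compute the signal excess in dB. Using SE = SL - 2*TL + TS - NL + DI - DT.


SE = SL - 2*TL + TS - NL + DI - DT = 235 - 2*72 + (18) - 76 + 24 - 16 = 41

41 dB


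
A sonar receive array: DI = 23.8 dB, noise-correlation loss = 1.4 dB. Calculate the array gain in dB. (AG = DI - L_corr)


AG = DI - L_corr = 23.8 - 1.4 = 22.4

22.4 dB


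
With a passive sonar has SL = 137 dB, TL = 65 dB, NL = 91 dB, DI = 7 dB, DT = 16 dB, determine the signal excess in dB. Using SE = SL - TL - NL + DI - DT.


-28 dB


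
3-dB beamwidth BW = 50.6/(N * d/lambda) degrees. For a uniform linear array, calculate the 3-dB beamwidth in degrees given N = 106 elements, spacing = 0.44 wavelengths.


1.08 deg


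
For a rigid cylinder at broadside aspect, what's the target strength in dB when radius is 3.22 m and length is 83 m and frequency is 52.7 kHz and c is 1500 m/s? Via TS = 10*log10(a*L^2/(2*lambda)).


lambda = 1500/52700 = 0.02846 m
TS = 10*log10(3.22*83^2/(2*0.02846)) = 55.91

55.91 dB


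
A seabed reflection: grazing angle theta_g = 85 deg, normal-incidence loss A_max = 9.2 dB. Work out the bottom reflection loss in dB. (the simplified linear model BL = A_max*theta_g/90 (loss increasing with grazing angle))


BL = A_max * theta_g / 90 = 9.2 * 85 / 90 = 8.69

8.69 dB


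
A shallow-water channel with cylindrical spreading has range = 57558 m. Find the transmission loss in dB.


TL = 10*log10(57558) = 47.6

47.6 dB


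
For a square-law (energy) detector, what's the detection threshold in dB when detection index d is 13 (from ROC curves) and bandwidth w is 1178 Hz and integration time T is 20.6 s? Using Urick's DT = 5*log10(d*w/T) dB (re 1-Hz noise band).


14.36 dB


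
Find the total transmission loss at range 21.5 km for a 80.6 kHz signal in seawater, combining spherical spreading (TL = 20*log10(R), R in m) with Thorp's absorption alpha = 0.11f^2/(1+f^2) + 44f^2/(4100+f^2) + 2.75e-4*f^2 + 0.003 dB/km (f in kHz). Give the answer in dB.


707.46 dB


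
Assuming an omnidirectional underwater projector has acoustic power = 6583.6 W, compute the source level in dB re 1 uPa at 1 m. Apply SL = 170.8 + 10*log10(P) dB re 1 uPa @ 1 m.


SL = 170.8 + 10*log10(6583.6) = 170.8 + 38.18 = 208.98

208.98 dB


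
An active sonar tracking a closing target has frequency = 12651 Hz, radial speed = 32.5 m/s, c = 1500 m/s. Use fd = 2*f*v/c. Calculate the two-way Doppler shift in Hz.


fd = 2*f*v/c = 2 * 12651 * 32.5 / 1500 = 548.21

548.21 Hz


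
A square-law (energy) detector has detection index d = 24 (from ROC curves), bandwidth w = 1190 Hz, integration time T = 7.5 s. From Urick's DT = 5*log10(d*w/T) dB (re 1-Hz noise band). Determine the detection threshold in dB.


17.9 dB


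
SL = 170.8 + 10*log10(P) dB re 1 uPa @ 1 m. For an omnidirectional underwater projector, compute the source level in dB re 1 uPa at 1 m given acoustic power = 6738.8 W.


SL = 170.8 + 10*log10(6738.8) = 170.8 + 38.29 = 209.09

209.09 dB


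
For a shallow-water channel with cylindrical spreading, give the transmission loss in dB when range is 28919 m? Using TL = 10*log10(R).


TL = 10*log10(28919) = 44.61

44.61 dB


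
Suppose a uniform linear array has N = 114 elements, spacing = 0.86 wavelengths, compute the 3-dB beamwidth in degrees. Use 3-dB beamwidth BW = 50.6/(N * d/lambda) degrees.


BW = 50.6 / (114 * 0.86) = 50.6 / 98.04 = 0.52

0.52 deg


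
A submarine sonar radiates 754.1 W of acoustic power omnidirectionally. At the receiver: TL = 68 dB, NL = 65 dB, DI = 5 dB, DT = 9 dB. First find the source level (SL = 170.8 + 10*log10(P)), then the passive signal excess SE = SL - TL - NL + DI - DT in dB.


Step 1: SL = 170.8 + 10*log10(754.1) = 199.57 dB
Step 2: SE = SL - TL - NL + DI - DT = 199.57 - 68 - 65 + 5 - 9 = 62.57

62.57 dB


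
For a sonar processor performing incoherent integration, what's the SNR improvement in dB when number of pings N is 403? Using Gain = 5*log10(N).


Gain = 5*log10(403) = 13.03

13.03 dB


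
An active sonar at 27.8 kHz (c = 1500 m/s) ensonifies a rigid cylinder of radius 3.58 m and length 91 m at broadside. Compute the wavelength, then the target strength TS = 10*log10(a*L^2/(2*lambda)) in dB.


Step 1: lambda = c/f = 1500/27800 = 0.05396 m
Step 2: TS = 10*log10(a*L^2/(2*lambda)) = 10*log10(3.58*91^2/(2*0.05396)) = 54.39

54.39 dB


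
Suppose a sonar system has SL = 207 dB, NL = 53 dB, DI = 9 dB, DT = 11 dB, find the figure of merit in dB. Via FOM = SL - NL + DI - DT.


152 dB


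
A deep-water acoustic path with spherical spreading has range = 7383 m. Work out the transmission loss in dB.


TL = 20*log10(7383) = 77.36

77.36 dB


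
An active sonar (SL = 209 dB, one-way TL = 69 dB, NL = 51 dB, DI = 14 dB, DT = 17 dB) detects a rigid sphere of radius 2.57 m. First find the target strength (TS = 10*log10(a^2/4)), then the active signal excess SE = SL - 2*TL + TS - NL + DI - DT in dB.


Step 1: TS = 10*log10(2.57^2/4) = 2.18 dB
Step 2: SE = SL - 2*TL + TS - NL + DI - DT = 209 - 2*69 + (2.18) - 51 + 14 - 17 = 19.18

19.18 dB


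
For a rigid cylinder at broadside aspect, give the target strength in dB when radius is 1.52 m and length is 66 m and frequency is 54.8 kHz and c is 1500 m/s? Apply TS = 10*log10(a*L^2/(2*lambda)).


lambda = 1500/54800 = 0.02737 m
TS = 10*log10(1.52*66^2/(2*0.02737)) = 50.83

50.83 dB


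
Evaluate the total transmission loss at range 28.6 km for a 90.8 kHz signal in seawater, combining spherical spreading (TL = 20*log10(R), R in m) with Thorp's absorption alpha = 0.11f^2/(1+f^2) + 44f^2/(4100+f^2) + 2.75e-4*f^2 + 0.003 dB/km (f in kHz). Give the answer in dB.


997.65 dB


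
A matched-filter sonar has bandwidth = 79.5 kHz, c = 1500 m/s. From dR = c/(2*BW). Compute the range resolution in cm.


0.94 cm


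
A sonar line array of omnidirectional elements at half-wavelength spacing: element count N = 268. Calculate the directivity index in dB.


DI = 10*log10(268) = 24.28

24.28 dB


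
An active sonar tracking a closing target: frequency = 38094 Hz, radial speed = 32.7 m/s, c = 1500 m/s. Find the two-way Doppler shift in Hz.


fd = 2*f*v/c = 2 * 38094 * 32.7 / 1500 = 1660.9

1660.9 Hz


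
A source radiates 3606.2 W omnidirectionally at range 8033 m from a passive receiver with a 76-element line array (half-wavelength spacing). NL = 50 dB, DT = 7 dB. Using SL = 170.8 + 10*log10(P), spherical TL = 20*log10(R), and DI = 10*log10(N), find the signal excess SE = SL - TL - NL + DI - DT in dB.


Step 1: SL = 170.8 + 10*log10(3606.2) = 206.37 dB
Step 2: TL = 20*log10(8033) = 78.1 dB
Step 3: DI = 10*log10(76) = 18.81 dB
Step 4: SE = SL - TL - NL + DI - DT = 206.37 - 78.1 - 50 + 18.81 - 7 = 90.08

90.08 dB


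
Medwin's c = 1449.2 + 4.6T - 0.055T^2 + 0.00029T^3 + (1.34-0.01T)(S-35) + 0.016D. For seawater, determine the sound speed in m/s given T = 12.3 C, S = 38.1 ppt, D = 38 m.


c = 1449.2 + 4.6*12.3 - 0.055*12.3^2 + 0.00029*12.3^3 + (1.34 - 0.01*12.3)*(38.1 - 35) + 0.016*38 = 1502.38

1502.38 m/s


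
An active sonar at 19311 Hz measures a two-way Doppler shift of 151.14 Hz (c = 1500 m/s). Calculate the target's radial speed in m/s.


5.87 m/s


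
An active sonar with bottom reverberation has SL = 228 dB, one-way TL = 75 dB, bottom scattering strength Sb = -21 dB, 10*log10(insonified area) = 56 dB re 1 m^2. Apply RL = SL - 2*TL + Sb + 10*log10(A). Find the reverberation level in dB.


113 dB


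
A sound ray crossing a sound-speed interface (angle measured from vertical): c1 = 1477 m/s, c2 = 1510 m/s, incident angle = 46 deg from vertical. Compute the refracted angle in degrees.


47.34 deg


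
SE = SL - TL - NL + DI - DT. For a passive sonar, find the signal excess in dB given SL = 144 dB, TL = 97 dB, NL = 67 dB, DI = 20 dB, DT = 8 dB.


SE = SL - TL - NL + DI - DT = 144 - 97 - 67 + 20 - 8 = -8

-8 dB


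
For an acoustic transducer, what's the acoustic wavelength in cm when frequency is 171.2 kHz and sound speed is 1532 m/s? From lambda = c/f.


lambda = c/f = 1532 / 171200 = 0.0089 m = 0.89 cm

0.89 cm


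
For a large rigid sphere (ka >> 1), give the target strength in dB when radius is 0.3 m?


TS = 10*log10(0.3^2 / 4) = 10*log10(0.0225) = -16.48

-16.48 dB


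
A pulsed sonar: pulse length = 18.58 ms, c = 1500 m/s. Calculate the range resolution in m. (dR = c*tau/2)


dR = c*tau/2 = 1500 * 18.58e-3 / 2 = 13.935

13.935 m


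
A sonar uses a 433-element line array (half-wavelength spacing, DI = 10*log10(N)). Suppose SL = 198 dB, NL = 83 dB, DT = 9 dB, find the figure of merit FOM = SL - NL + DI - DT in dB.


Step 1: DI = 10*log10(433) = 26.36 dB
Step 2: FOM = SL - NL + DI - DT = 198 - 83 + 26.36 - 9 = 132.36

132.36 dB


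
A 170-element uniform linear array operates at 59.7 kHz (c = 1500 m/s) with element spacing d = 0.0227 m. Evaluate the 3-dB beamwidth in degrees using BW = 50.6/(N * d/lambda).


Step 1: lambda = 1500/59700 = 0.02513 m
Step 2: d/lambda = 0.0227/0.02513 = 0.9033
Step 3: BW = 50.6/(N * d/lambda) = 50.6/(170 * 0.9033) = 0.33

0.33 deg


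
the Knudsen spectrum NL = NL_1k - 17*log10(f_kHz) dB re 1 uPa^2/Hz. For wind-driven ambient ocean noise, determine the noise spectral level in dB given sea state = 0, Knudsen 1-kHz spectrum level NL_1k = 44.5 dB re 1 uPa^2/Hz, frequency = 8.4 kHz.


NL = NL_1k - 17*log10(f_kHz) = 44.5 - 17*log10(8.4) = 44.5 - (15.71) = 28.79

28.79 dB


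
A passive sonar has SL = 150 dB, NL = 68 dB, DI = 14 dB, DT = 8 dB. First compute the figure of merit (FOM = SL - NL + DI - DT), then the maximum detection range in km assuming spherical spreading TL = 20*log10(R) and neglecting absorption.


Step 1: FOM = SL - NL + DI - DT = 150 - 68 + 14 - 8 = 88 dB
Step 2: at max range FOM = TL = 20*log10(R), so R = 10^(88/20) = 25118.86 m = 25.12 km

25.12 km


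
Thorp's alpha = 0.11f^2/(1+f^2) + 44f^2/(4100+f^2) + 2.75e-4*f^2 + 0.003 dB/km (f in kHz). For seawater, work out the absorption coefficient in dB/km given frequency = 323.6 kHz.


f^2 = 104716.96
alpha = 0.11*104716.96/(1+104716.96) + 44*104716.96/(4100+104716.96) + 2.75e-4*104716.96 + 0.003 = 71.252

71.252 dB/km


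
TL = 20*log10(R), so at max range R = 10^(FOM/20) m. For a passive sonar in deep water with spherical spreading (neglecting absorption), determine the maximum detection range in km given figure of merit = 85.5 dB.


18.84 km


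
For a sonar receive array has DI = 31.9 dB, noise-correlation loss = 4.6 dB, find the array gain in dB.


AG = DI - L_corr = 31.9 - 4.6 = 27.3

27.3 dB


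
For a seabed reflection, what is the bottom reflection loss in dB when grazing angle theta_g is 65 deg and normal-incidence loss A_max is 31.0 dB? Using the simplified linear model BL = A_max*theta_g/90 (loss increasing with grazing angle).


BL = A_max * theta_g / 90 = 31.0 * 65 / 90 = 22.39

22.39 dB


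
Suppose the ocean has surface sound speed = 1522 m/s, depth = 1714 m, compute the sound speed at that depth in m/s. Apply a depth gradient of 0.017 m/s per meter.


c = 1522 + 0.017 * 1714 = 1551.138

1551.138 m/s


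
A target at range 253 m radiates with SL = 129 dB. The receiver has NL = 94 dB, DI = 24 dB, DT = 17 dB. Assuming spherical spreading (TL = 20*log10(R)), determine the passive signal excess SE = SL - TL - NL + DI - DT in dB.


Step 1: TL = 20*log10(253) = 48.06 dB
Step 2: SE = 129 - 48.06 - 94 + 24 - 17 = -6.06

-6.06 dB


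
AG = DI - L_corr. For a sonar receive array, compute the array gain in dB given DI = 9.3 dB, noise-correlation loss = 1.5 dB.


AG = DI - L_corr = 9.3 - 1.5 = 7.8

7.8 dB


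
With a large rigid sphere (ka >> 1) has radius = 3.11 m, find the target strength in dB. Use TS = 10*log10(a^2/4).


TS = 10*log10(3.11^2 / 4) = 10*log10(2.418025) = 3.83

3.83 dB


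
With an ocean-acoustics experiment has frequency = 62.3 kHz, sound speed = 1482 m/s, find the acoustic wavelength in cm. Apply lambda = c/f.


lambda = c/f = 1482 / 62300 = 0.0238 m = 2.38 cm

2.38 cm


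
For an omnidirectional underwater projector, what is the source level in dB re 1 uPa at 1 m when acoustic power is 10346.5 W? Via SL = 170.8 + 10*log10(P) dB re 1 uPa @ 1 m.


SL = 170.8 + 10*log10(10346.5) = 170.8 + 40.15 = 210.95

210.95 dB


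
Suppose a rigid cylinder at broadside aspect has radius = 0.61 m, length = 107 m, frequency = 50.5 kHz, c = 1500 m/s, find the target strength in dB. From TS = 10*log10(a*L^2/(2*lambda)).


lambda = 1500/50500 = 0.0297 m
TS = 10*log10(0.61*107^2/(2*0.0297)) = 50.7

50.7 dB


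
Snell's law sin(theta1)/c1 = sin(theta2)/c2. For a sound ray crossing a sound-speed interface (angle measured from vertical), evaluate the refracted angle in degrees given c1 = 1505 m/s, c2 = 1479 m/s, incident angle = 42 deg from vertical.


sin(theta2) = (c2/c1)*sin(theta1) = (1479/1505)*sin(42 deg) = 0.65757
theta2 = arcsin(0.65757) = 41.11

41.11 deg


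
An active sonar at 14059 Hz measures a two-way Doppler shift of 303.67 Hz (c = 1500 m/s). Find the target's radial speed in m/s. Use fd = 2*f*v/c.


From fd = 2*f*v/c, v = c*fd/(2*f) = 1500 * 303.67 / (2*14059) = 16.2

16.2 m/s


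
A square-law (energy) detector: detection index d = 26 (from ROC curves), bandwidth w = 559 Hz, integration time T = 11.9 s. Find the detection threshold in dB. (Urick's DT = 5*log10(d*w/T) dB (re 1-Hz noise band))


15.43 dB


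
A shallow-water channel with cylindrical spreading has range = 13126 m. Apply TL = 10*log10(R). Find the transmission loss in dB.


TL = 10*log10(13126) = 41.18

41.18 dB


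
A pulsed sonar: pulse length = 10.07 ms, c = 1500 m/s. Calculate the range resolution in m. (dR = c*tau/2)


dR = c*tau/2 = 1500 * 10.07e-3 / 2 = 7.5525

7.5525 m


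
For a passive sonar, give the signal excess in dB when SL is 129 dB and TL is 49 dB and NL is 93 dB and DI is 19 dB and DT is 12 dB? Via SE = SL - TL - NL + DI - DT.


SE = SL - TL - NL + DI - DT = 129 - 49 - 93 + 19 - 12 = -6

-6 dB


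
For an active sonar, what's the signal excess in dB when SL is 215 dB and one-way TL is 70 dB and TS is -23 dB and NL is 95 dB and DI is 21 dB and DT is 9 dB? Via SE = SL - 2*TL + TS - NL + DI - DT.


-31 dB


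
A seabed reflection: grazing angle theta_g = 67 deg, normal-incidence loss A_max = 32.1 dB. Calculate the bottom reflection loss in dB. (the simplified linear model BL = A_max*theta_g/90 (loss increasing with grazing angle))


23.9 dB


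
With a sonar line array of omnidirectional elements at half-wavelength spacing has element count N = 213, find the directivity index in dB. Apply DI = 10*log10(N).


DI = 10*log10(213) = 23.28

23.28 dB


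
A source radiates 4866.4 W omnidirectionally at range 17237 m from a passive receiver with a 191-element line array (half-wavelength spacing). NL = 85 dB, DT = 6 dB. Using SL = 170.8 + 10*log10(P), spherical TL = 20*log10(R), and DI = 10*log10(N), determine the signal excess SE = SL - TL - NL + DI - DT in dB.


Step 1: SL = 170.8 + 10*log10(4866.4) = 207.67 dB
Step 2: TL = 20*log10(17237) = 84.73 dB
Step 3: DI = 10*log10(191) = 22.81 dB
Step 4: SE = SL - TL - NL + DI - DT = 207.67 - 84.73 - 85 + 22.81 - 6 = 54.75

54.75 dB
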